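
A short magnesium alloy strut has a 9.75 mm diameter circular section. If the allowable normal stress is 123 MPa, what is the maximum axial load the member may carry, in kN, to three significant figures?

9.18 kN

A = 74.66 mm².
P_max = σ_allow · A = 123 · 74.66 = 9183 N = 9.183 kN.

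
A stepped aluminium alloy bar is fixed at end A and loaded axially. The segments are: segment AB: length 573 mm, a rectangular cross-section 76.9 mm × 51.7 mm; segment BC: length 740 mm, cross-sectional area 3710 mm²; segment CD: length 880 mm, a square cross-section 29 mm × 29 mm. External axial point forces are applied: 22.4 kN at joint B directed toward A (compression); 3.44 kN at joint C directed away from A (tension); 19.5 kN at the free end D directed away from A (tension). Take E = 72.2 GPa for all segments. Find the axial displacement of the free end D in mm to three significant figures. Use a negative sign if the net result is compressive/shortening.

Internal axial forces (sectioning from the free end, tension +): N_CD = 19.5 kN, N_BC = 22.94 kN, N_AB = 0.54 kN.
A_AB = 3976 mm².
A_CD = 841 mm².
δ_AB = 540·573/(3976·72200) = 0.001078 mm
δ_BC = 22940·740/(3710·72200) = 0.06337 mm
δ_CD = 19500·880/(841·72200) = 0.2826 mm
δ = Σδ_i = 0.3471 mm.

0.347 mm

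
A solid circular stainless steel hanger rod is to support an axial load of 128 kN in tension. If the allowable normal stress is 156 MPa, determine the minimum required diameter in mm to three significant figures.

Required area A ≥ P/σ_allow = 128000/156 = 820.5 mm².
For a solid circular section, d ≥ √(4A/π) = 32.32 mm.

32.3 mm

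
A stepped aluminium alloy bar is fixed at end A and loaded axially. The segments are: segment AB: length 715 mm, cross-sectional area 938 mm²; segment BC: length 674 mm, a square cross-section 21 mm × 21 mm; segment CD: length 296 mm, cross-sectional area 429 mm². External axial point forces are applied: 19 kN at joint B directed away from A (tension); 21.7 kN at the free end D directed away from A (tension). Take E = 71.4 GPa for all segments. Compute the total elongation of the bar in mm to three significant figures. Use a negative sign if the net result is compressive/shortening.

1.11 mm

Internal axial forces (sectioning from the free end, tension +): N_CD = 21.7 kN, N_BC = 21.7 kN, N_AB = 40.7 kN.
A_BC = 441 mm².
δ_AB = 40700·715/(938·71400) = 0.4345 mm
δ_BC = 21700·674/(441·71400) = 0.4645 mm
δ_CD = 21700·296/(429·71400) = 0.2097 mm
δ = Σδ_i = 1.109 mm.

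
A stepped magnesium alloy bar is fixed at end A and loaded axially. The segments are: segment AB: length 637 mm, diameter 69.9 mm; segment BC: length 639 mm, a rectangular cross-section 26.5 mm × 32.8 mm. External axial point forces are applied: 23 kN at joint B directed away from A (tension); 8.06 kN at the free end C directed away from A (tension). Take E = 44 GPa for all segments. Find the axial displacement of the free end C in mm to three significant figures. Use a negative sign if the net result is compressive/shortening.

0.252 mm

Internal axial forces (sectioning from the free end, tension +): N_BC = 8.06 kN, N_AB = 31.06 kN.
A_AB = 3837 mm².
A_BC = 869.2 mm².
δ_AB = 31060·637/(3837·44000) = 0.1172 mm
δ_BC = 8060·639/(869.2·44000) = 0.1347 mm
δ = Σδ_i = 0.2518 mm.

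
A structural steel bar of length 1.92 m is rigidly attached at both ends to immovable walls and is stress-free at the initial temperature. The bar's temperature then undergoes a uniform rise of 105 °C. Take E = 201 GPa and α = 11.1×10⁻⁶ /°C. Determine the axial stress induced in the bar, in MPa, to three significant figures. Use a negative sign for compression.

-234 MPa

Free thermal expansion αLΔT = 11.1e-6 · 1920 · 105 = 2.238 mm.
The walls impose strain ε = −(2.238)/1920 = -1.1655e-03; σ = Eε = 201000 · -1.1655e-03 = -234.3 MPa.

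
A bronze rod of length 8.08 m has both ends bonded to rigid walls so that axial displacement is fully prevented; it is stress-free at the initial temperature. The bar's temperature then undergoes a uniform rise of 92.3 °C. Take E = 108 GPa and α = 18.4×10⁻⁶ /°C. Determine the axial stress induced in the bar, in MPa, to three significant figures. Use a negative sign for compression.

-183 MPa

Free thermal expansion αLΔT = 18.4e-6 · 8080 · 92.3 = 13.72 mm.
The walls impose strain ε = −(13.72)/8080 = -1.6983e-03; σ = Eε = 108000 · -1.6983e-03 = -183.4 MPa.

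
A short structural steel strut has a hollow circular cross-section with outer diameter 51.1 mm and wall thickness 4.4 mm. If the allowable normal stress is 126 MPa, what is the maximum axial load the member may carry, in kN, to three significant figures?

A = 645.5 mm².
P_max = σ_allow · A = 126 · 645.5 = 81340 N = 81.34 kN.

81.3 kN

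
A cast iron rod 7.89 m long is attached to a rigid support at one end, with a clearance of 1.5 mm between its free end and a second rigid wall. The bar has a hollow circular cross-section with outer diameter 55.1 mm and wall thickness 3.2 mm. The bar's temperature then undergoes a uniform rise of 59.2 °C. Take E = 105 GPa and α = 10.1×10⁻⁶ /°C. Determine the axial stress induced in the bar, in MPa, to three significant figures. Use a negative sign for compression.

Free thermal expansion αLΔT = 10.1e-6 · 7890 · 59.2 = 4.718 mm.
The walls engage after the gap closes; constrained expansion = 4.718 − 1.5 = 3.218 mm.
The walls impose strain ε = −(3.218)/7890 = -4.0781e-04; σ = Eε = 105000 · -4.0781e-04 = -42.82 MPa.

-42.8 MPa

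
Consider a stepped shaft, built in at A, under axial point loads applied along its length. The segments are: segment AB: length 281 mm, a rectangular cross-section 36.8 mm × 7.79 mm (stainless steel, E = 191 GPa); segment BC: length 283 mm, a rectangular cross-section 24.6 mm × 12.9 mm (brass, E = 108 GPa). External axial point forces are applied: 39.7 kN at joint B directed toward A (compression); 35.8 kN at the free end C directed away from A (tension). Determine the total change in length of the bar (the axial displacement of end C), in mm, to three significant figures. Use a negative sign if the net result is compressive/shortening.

0.276 mm

Internal axial forces (sectioning from the free end, tension +): N_BC = 35.8 kN, N_AB = -3.9 kN.
A_AB = 286.7 mm².
A_BC = 317.3 mm².
δ_AB = -3900·281/(286.7·191000) = -0.02001 mm
δ_BC = 35800·283/(317.3·108000) = 0.2956 mm
δ = Σδ_i = 0.2756 mm.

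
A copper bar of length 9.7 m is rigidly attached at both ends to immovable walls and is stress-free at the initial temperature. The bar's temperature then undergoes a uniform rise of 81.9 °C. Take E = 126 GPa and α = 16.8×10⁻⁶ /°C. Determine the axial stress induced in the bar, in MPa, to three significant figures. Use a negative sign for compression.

-173 MPa

Free thermal expansion αLΔT = 16.8e-6 · 9700 · 81.9 = 13.35 mm.
The walls impose strain ε = −(13.35)/9700 = -1.3759e-03; σ = Eε = 126000 · -1.3759e-03 = -173.4 MPa.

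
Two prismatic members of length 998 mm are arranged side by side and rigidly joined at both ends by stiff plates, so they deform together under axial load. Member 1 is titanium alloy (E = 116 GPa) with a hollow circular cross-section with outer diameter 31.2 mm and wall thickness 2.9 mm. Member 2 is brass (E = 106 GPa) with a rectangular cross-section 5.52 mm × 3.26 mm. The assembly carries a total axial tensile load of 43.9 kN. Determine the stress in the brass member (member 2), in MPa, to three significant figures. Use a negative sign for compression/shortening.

146 MPa

A_1 = 257.8 mm².
A_2 = 18 mm².
Equal strain + equilibrium ⇒ each member carries load in proportion to AE: A₁E₁ = 29910000 N, A₂E₂ = 1907000 N, ΣAE = 31820000 N.
σ₂ = P·E₂/ΣAE = 43900·106000/31820000 = 146.3 MPa.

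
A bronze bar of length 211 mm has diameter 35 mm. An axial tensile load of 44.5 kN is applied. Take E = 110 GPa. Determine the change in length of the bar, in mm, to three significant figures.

0.0887 mm

A = 962.1 mm².
δ_mech = NL/(AE) = 44500·211/(962.1·110000) = 0.08872 mm.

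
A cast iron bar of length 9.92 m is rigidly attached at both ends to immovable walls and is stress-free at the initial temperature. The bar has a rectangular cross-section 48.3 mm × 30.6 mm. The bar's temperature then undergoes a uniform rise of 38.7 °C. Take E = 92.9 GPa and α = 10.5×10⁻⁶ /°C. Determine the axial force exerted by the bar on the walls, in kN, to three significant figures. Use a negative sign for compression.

Free thermal expansion αLΔT = 10.5e-6 · 9920 · 38.7 = 4.031 mm.
The walls impose strain ε = −(4.031)/9920 = -4.0635e-04; σ = Eε = 92900 · -4.0635e-04 = -37.75 MPa.
Wall reaction R = σ·A = -37.75·1478 = -55790 N = -55.79 kN.

-55.8 kN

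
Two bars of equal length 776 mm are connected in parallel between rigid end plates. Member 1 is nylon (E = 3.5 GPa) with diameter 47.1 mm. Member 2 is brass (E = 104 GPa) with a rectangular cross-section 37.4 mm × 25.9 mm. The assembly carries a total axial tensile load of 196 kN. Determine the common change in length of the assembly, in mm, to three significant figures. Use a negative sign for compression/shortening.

1.42 mm

A_1 = 1742 mm².
A_2 = 968.7 mm².
Equal strain + equilibrium ⇒ each member carries load in proportion to AE: A₁E₁ = 6098000 N, A₂E₂ = 100700000 N, ΣAE = 106800000 N.
δ = PL/ΣAE = 196000·776/106800000 = 1.424 mm.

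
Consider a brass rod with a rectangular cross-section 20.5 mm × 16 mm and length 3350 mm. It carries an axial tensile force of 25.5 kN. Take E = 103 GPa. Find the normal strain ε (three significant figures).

A = 328 mm².
σ = N/A = 77.74 MPa; ε = σ/E = 77.74/103000 = 7.548e-04.

7.55e-04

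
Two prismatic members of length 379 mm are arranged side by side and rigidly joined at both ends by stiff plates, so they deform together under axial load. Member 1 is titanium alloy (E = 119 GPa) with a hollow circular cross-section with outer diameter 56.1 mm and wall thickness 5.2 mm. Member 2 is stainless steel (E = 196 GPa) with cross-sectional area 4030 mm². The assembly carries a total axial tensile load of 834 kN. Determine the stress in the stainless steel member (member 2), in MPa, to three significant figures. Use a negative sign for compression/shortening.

184 MPa

A_1 = 831.5 mm².
Equal strain + equilibrium ⇒ each member carries load in proportion to AE: A₁E₁ = 98950000 N, A₂E₂ = 789900000 N, ΣAE = 888800000 N.
σ₂ = P·E₂/ΣAE = 834000·196000/888800000 = 183.9 MPa.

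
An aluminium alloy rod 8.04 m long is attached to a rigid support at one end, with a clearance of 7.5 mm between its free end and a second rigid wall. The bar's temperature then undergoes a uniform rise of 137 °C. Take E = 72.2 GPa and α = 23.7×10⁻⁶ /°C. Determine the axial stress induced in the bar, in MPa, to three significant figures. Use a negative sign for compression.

-167 MPa

Free thermal expansion αLΔT = 23.7e-6 · 8040 · 137 = 26.11 mm.
The walls engage after the gap closes; constrained expansion = 26.11 − 7.5 = 18.61 mm.
The walls impose strain ε = −(18.61)/8040 = -2.3141e-03; σ = Eε = 72200 · -2.3141e-03 = -167.1 MPa.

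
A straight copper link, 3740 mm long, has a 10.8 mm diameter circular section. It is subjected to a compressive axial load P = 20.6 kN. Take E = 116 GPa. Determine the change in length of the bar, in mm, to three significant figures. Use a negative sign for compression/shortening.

A = 91.61 mm².
δ_mech = NL/(AE) = -20600·3740/(91.61·116000) = -7.25 mm.

-7.25 mm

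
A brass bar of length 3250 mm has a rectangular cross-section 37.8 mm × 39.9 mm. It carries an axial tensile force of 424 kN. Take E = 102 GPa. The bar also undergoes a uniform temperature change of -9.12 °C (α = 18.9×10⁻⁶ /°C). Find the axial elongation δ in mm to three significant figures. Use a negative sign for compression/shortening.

8.40 mm

A = 1508 mm².
δ_mech = NL/(AE) = 424000·3250/(1508·102000) = 8.957 mm.
δ_thermal = αLΔT = 18.9e-6·3250·-9.12 = -0.5602 mm.
δ = δ_mech + δ_thermal = 8.397 mm.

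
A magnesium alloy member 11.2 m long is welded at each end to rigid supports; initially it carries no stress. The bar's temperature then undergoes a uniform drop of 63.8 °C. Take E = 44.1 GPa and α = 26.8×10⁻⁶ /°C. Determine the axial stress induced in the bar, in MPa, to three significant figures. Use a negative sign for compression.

75.4 MPa

Free thermal expansion αLΔT = 26.8e-6 · 11200 · -63.8 = -19.15 mm.
The walls impose strain ε = −(-19.15)/11200 = 1.7098e-03; σ = Eε = 44100 · 1.7098e-03 = 75.4 MPa.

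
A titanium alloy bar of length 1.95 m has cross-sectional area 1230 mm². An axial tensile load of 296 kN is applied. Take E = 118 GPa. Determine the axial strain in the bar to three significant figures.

0.00204

σ = N/A = 240.7 MPa; ε = σ/E = 240.7/118000 = 2.039e-03.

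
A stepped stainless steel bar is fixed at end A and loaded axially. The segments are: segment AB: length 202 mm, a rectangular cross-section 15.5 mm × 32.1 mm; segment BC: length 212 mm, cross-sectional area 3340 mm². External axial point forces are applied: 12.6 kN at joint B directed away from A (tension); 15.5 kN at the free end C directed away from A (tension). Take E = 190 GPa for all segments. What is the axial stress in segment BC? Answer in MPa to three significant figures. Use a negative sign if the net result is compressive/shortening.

4.64 MPa

Internal axial forces (sectioning from the free end, tension +): N_BC = 15.5 kN, N_AB = 28.1 kN.
σ_BC = N_BC/A_BC = 15500/3340 = 4.641 MPa.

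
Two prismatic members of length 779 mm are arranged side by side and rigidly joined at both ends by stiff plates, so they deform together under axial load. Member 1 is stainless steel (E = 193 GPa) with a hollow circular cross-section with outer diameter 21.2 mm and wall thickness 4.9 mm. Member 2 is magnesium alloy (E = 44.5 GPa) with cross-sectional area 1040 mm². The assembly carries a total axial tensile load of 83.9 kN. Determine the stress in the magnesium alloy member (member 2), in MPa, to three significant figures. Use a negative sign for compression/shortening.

A_1 = 250.9 mm².
Equal strain + equilibrium ⇒ each member carries load in proportion to AE: A₁E₁ = 48430000 N, A₂E₂ = 46280000 N, ΣAE = 94710000 N.
σ₂ = P·E₂/ΣAE = 83900·44500/94710000 = 39.42 MPa.

39.4 MPa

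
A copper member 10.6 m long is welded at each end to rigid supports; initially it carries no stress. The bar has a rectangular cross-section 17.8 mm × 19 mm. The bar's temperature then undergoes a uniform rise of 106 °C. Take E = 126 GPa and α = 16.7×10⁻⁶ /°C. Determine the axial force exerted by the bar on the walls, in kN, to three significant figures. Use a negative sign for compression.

-75.4 kN

Free thermal expansion αLΔT = 16.7e-6 · 10600 · 106 = 18.76 mm.
The walls impose strain ε = −(18.76)/10600 = -1.7702e-03; σ = Eε = 126000 · -1.7702e-03 = -223 MPa.
Wall reaction R = σ·A = -223·338.2 = -75430 N = -75.43 kN.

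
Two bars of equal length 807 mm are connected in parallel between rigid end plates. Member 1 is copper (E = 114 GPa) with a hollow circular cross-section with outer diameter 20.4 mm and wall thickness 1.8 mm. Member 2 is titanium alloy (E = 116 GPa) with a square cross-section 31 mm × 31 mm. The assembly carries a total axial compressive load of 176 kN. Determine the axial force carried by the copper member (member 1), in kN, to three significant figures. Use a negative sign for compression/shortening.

A_1 = 105.2 mm².
A_2 = 961 mm².
Equal strain + equilibrium ⇒ each member carries load in proportion to AE: A₁E₁ = 11990000 N, A₂E₂ = 111500000 N, ΣAE = 123500000 N.
F₁ = P·A₁E₁/ΣAE = -176000·11990000/123500000 = -17090 N.

-17.1 kN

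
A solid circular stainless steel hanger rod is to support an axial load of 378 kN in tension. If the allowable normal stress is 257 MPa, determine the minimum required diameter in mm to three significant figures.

43.3 mm

Required area A ≥ P/σ_allow = 378000/257 = 1471 mm².
For a solid circular section, d ≥ √(4A/π) = 43.27 mm.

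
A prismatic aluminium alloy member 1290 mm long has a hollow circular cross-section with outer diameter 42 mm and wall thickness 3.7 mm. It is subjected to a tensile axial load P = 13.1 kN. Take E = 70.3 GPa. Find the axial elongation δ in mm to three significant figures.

0.540 mm

A = 445.2 mm².
δ_mech = NL/(AE) = 13100·1290/(445.2·70300) = 0.54 mm.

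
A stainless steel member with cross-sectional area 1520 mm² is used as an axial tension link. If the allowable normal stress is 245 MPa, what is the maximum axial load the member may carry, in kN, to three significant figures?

372 kN

P_max = σ_allow · A = 245 · 1520 = 372400 N = 372.4 kN.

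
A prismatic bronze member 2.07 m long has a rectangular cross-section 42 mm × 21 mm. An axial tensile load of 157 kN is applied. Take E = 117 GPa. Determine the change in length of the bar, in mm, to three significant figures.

3.15 mm

A = 882 mm².
δ_mech = NL/(AE) = 157000·2070/(882·117000) = 3.149 mm.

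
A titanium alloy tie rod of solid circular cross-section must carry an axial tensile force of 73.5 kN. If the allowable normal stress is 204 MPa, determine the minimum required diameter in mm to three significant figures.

21.4 mm

Required area A ≥ P/σ_allow = 73500/204 = 360.3 mm².
For a solid circular section, d ≥ √(4A/π) = 21.42 mm.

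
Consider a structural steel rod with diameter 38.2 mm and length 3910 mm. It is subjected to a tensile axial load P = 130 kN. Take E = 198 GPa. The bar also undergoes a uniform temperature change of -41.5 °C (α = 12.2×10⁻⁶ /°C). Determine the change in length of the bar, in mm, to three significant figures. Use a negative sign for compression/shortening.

A = 1146 mm².
δ_mech = NL/(AE) = 130000·3910/(1146·198000) = 2.24 mm.
δ_thermal = αLΔT = 12.2e-6·3910·-41.5 = -1.98 mm.
δ = δ_mech + δ_thermal = 0.2603 mm.

0.260 mm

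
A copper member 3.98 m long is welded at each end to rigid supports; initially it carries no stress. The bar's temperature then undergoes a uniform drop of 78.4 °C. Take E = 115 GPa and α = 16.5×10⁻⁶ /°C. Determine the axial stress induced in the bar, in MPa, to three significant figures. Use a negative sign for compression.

Free thermal expansion αLΔT = 16.5e-6 · 3980 · -78.4 = -5.149 mm.
The walls impose strain ε = −(-5.149)/3980 = 1.2936e-03; σ = Eε = 115000 · 1.2936e-03 = 148.8 MPa.

149 MPa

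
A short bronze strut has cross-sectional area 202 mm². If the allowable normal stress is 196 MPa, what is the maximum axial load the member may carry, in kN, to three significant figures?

39.6 kN

P_max = σ_allow · A = 196 · 202 = 39590 N = 39.59 kN.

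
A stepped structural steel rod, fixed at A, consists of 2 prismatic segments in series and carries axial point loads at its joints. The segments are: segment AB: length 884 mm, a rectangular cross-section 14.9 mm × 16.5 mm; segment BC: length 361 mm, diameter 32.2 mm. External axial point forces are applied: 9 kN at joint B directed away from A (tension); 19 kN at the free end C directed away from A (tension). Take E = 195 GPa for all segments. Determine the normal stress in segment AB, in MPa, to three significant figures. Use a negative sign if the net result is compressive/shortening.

114 MPa

Internal axial forces (sectioning from the free end, tension +): N_BC = 19 kN, N_AB = 28 kN.
A_AB = 245.8 mm².
σ_AB = N_AB/A_AB = 28000/245.8 = 113.9 MPa.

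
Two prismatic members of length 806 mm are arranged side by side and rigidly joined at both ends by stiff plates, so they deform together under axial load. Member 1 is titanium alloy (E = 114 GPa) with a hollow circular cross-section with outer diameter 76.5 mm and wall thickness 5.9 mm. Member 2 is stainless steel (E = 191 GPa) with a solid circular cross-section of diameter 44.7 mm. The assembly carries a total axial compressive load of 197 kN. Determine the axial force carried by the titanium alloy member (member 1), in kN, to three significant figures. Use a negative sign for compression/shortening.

A_1 = 1309 mm².
A_2 = 1569 mm².
Equal strain + equilibrium ⇒ each member carries load in proportion to AE: A₁E₁ = 149200000 N, A₂E₂ = 299700000 N, ΣAE = 448900000 N.
F₁ = P·A₁E₁/ΣAE = -197000·149200000/448900000 = -65470 N.

-65.5 kN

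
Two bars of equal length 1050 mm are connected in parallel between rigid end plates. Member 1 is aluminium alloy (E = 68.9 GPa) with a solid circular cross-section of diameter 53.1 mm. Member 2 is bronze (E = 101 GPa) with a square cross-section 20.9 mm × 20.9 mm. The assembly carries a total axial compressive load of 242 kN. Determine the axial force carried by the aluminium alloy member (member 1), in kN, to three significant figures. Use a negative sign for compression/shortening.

-188 kN

A_1 = 2215 mm².
A_2 = 436.8 mm².
Equal strain + equilibrium ⇒ each member carries load in proportion to AE: A₁E₁ = 152600000 N, A₂E₂ = 44120000 N, ΣAE = 196700000 N.
F₁ = P·A₁E₁/ΣAE = -242000·152600000/196700000 = -187700 N.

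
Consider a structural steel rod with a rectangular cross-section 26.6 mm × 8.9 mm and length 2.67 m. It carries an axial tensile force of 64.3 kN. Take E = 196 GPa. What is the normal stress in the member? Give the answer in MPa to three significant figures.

A = 236.7 mm².
σ = N/A = 64300/236.7 = 271.6 MPa.

272 MPa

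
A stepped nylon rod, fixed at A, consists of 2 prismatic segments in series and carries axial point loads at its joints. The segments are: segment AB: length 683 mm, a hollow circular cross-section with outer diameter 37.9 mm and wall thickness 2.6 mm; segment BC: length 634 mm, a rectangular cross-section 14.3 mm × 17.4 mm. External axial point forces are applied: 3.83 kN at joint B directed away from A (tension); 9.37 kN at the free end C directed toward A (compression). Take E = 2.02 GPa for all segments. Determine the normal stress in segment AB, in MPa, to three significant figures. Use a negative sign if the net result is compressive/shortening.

-19.2 MPa

Internal axial forces (sectioning from the free end, tension +): N_BC = -9.37 kN, N_AB = -5.54 kN.
A_AB = 288.3 mm².
σ_AB = N_AB/A_AB = -5540/288.3 = -19.21 MPa.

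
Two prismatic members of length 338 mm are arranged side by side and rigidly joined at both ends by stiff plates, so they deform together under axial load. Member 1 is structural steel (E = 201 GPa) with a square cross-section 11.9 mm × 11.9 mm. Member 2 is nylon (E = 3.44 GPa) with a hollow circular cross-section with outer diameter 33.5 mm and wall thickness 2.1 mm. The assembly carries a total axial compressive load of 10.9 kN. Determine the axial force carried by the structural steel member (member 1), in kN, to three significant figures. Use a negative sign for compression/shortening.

A_1 = 141.6 mm².
A_2 = 207.2 mm².
Equal strain + equilibrium ⇒ each member carries load in proportion to AE: A₁E₁ = 28460000 N, A₂E₂ = 712600 N, ΣAE = 29180000 N.
F₁ = P·A₁E₁/ΣAE = -10900·28460000/29180000 = -10630 N.

-10.6 kN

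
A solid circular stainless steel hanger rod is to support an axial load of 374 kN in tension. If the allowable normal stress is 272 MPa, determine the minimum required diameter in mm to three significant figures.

41.8 mm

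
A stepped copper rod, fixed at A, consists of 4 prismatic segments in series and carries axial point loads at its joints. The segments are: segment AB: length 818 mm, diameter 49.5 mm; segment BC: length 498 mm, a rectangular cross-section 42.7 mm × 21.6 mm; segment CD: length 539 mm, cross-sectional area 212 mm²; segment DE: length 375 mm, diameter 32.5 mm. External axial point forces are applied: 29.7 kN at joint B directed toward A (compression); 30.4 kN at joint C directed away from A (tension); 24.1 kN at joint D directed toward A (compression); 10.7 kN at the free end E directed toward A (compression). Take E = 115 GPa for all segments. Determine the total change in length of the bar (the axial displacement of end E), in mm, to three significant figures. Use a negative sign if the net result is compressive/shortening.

-0.958 mm

Internal axial forces (sectioning from the free end, tension +): N_DE = -10.7 kN, N_CD = -34.8 kN, N_BC = -4.4 kN, N_AB = -34.1 kN.
A_AB = 1924 mm².
A_BC = 922.3 mm².
A_DE = 829.6 mm².
δ_AB = -34100·818/(1924·115000) = -0.126 mm
δ_BC = -4400·498/(922.3·115000) = -0.02066 mm
δ_CD = -34800·539/(212·115000) = -0.7694 mm
δ_DE = -10700·375/(829.6·115000) = -0.04206 mm
δ = Σδ_i = -0.9581 mm.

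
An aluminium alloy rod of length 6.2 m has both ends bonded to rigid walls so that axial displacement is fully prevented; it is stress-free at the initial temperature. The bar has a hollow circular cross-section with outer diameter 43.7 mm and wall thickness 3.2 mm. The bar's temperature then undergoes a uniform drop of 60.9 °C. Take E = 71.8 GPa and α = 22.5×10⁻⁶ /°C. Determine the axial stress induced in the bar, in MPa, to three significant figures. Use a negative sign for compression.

98.4 MPa

Free thermal expansion αLΔT = 22.5e-6 · 6200 · -60.9 = -8.496 mm.
The walls impose strain ε = −(-8.496)/6200 = 1.3702e-03; σ = Eε = 71800 · 1.3702e-03 = 98.38 MPa.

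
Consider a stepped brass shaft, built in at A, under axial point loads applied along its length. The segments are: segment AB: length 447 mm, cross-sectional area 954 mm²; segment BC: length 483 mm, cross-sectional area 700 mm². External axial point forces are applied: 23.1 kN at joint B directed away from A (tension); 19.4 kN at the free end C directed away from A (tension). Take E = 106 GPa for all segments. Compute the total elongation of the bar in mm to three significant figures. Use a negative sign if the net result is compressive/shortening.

0.314 mm

Internal axial forces (sectioning from the free end, tension +): N_BC = 19.4 kN, N_AB = 42.5 kN.
δ_AB = 42500·447/(954·106000) = 0.1879 mm
δ_BC = 19400·483/(700·106000) = 0.1263 mm
δ = Σδ_i = 0.3141 mm.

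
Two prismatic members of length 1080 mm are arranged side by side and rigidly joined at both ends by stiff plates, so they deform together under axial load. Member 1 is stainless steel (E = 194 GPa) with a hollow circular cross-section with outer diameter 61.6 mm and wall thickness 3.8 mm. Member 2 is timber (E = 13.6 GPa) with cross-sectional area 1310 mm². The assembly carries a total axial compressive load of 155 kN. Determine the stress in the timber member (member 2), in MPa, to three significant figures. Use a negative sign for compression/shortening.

-13.9 MPa

A_1 = 690 mm².
Equal strain + equilibrium ⇒ each member carries load in proportion to AE: A₁E₁ = 133900000 N, A₂E₂ = 17820000 N, ΣAE = 151700000 N.
σ₂ = P·E₂/ΣAE = -155000·13600/151700000 = -13.9 MPa.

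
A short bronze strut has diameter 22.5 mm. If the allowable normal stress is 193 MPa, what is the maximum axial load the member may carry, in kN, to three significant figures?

76.7 kN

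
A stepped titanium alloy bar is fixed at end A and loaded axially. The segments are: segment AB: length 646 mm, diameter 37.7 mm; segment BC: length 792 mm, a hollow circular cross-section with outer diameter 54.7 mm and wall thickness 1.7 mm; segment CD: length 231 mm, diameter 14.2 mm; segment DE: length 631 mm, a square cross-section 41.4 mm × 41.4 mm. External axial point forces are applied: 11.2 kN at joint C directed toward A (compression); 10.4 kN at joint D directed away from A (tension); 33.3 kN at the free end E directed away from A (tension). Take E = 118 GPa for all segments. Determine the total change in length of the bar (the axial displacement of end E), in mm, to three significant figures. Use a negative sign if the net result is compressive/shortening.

1.57 mm

Internal axial forces (sectioning from the free end, tension +): N_DE = 33.3 kN, N_CD = 43.7 kN, N_BC = 32.5 kN, N_AB = 32.5 kN.
A_AB = 1116 mm².
A_BC = 283.1 mm².
A_CD = 158.4 mm².
A_DE = 1714 mm².
δ_AB = 32500·646/(1116·118000) = 0.1594 mm
δ_BC = 32500·792/(283.1·118000) = 0.7706 mm
δ_CD = 43700·231/(158.4·118000) = 0.5402 mm
δ_DE = 33300·631/(1714·118000) = 0.1039 mm
δ = Σδ_i = 1.574 mm.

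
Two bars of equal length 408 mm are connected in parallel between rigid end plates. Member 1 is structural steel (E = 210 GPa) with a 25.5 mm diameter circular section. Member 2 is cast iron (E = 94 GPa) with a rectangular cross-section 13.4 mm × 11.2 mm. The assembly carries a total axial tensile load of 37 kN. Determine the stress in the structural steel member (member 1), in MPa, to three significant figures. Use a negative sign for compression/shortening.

64.0 MPa

A_1 = 510.7 mm².
A_2 = 150.1 mm².
Equal strain + equilibrium ⇒ each member carries load in proportion to AE: A₁E₁ = 107200000 N, A₂E₂ = 14110000 N, ΣAE = 121400000 N.
σ₁ = P·E₁/ΣAE = 37000·210000/121400000 = 64.03 MPa.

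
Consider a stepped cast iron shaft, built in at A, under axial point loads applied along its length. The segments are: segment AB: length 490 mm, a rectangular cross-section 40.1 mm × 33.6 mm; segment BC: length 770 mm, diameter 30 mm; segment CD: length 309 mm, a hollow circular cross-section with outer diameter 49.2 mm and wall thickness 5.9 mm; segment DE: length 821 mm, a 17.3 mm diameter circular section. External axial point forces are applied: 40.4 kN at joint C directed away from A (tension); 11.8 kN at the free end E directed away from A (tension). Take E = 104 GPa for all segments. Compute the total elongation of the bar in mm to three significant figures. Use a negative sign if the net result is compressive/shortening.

Internal axial forces (sectioning from the free end, tension +): N_DE = 11.8 kN, N_CD = 11.8 kN, N_BC = 52.2 kN, N_AB = 52.2 kN.
A_AB = 1347 mm².
A_BC = 706.9 mm².
A_CD = 802.6 mm².
A_DE = 235.1 mm².
δ_AB = 52200·490/(1347·104000) = 0.1825 mm
δ_BC = 52200·770/(706.9·104000) = 0.5468 mm
δ_CD = 11800·309/(802.6·104000) = 0.04368 mm
δ_DE = 11800·821/(235.1·104000) = 0.3963 mm
δ = Σδ_i = 1.169 mm.

1.17 mm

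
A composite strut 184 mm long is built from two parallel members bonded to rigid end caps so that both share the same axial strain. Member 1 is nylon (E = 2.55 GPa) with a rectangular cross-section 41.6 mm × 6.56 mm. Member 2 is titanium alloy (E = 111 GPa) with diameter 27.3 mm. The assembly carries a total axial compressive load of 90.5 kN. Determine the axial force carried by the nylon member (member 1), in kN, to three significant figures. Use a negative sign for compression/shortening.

-0.959 kN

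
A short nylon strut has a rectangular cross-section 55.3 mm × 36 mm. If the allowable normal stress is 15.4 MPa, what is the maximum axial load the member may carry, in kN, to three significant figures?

30.7 kN

A = 1991 mm².
P_max = σ_allow · A = 15.4 · 1991 = 30660 N = 30.66 kN.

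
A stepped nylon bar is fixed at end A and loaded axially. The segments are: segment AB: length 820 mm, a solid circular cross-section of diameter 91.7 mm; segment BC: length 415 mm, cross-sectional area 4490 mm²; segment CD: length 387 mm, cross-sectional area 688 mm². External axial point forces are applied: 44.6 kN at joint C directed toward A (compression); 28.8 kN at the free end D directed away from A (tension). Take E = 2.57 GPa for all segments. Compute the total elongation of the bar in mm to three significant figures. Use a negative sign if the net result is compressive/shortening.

4.97 mm

Internal axial forces (sectioning from the free end, tension +): N_CD = 28.8 kN, N_BC = -15.8 kN, N_AB = -15.8 kN.
A_AB = 6604 mm².
δ_AB = -15800·820/(6604·2570) = -0.7633 mm
δ_BC = -15800·415/(4490·2570) = -0.5682 mm
δ_CD = 28800·387/(688·2570) = 6.304 mm
δ = Σδ_i = 4.972 mm.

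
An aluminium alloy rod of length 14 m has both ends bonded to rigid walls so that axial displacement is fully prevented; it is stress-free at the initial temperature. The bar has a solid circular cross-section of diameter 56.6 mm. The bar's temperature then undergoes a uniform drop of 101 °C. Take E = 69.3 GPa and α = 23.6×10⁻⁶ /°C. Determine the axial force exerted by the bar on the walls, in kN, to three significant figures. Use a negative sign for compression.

Free thermal expansion αLΔT = 23.6e-6 · 14000 · -101 = -33.37 mm.
The walls impose strain ε = −(-33.37)/14000 = 2.3836e-03; σ = Eε = 69300 · 2.3836e-03 = 165.2 MPa.
Wall reaction R = σ·A = 165.2·2516 = 415600 N = 415.6 kN.

416 kN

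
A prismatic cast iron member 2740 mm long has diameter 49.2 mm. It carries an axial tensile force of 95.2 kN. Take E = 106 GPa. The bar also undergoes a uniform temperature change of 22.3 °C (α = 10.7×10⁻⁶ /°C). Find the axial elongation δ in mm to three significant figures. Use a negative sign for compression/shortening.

A = 1901 mm².
δ_mech = NL/(AE) = 95200·2740/(1901·106000) = 1.294 mm.
δ_thermal = αLΔT = 10.7e-6·2740·22.3 = 0.6538 mm.
δ = δ_mech + δ_thermal = 1.948 mm.

1.95 mm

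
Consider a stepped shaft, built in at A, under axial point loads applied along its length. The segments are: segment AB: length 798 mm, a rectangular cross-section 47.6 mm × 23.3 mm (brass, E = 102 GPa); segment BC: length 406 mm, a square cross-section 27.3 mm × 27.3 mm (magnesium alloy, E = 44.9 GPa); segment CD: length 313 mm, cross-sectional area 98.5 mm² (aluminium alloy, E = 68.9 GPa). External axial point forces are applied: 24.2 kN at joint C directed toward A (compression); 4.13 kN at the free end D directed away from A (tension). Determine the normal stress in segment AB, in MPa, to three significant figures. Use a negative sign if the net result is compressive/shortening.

-18.1 MPa

Internal axial forces (sectioning from the free end, tension +): N_CD = 4.13 kN, N_BC = -20.07 kN, N_AB = -20.07 kN.
A_AB = 1109 mm².
σ_AB = N_AB/A_AB = -20070/1109 = -18.1 MPa.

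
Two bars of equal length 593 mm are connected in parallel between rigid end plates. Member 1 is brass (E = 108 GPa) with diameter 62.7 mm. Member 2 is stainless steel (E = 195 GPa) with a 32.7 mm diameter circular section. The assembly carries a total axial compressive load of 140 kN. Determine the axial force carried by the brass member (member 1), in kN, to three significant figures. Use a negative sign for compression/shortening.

A_1 = 3088 mm².
A_2 = 839.8 mm².
Equal strain + equilibrium ⇒ each member carries load in proportion to AE: A₁E₁ = 333500000 N, A₂E₂ = 163800000 N, ΣAE = 497200000 N.
F₁ = P·A₁E₁/ΣAE = -140000·333500000/497200000 = -93890 N.

-93.9 kN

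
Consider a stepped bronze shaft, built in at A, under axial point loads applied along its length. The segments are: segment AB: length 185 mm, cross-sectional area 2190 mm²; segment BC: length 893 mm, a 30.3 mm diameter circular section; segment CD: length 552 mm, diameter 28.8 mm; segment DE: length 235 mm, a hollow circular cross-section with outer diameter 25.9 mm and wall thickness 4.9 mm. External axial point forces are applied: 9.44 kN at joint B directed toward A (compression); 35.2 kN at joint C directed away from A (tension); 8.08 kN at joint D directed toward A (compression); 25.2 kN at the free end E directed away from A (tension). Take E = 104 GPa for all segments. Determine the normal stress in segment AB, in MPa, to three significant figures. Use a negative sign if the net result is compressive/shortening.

19.6 MPa

Internal axial forces (sectioning from the free end, tension +): N_DE = 25.2 kN, N_CD = 17.12 kN, N_BC = 52.32 kN, N_AB = 42.88 kN.
σ_AB = N_AB/A_AB = 42880/2190 = 19.58 MPa.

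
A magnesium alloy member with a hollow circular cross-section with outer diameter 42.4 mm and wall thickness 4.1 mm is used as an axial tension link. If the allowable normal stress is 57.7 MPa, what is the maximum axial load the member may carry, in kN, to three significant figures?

A = 493.3 mm².
P_max = σ_allow · A = 57.7 · 493.3 = 28460 N = 28.46 kN.

28.5 kN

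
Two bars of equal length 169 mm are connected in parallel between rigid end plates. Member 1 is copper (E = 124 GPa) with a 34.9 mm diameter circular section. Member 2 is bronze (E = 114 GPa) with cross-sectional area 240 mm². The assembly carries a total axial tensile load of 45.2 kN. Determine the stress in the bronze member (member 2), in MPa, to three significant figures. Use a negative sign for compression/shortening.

A_1 = 956.6 mm².
Equal strain + equilibrium ⇒ each member carries load in proportion to AE: A₁E₁ = 118600000 N, A₂E₂ = 27360000 N, ΣAE = 146000000 N.
σ₂ = P·E₂/ΣAE = 45200·114000/146000000 = 35.3 MPa.

35.3 MPa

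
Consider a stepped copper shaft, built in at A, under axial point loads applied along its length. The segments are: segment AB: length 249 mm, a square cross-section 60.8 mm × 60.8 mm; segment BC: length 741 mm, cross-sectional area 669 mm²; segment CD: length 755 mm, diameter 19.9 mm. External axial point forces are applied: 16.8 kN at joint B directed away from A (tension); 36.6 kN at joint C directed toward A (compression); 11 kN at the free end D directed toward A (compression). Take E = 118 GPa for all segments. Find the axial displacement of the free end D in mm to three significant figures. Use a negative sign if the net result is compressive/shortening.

Internal axial forces (sectioning from the free end, tension +): N_CD = -11 kN, N_BC = -47.6 kN, N_AB = -30.8 kN.
A_AB = 3697 mm².
A_CD = 311 mm².
δ_AB = -30800·249/(3697·118000) = -0.01758 mm
δ_BC = -47600·741/(669·118000) = -0.4468 mm
δ_CD = -11000·755/(311·118000) = -0.2263 mm
δ = Σδ_i = -0.6907 mm.

-0.691 mm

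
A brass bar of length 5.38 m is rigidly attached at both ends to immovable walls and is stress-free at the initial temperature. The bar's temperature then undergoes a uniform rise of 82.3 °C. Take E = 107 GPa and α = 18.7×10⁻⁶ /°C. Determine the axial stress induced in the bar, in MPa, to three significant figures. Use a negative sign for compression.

Free thermal expansion αLΔT = 18.7e-6 · 5380 · 82.3 = 8.28 mm.
The walls impose strain ε = −(8.28)/5380 = -1.5390e-03; σ = Eε = 107000 · -1.5390e-03 = -164.7 MPa.

-165 MPa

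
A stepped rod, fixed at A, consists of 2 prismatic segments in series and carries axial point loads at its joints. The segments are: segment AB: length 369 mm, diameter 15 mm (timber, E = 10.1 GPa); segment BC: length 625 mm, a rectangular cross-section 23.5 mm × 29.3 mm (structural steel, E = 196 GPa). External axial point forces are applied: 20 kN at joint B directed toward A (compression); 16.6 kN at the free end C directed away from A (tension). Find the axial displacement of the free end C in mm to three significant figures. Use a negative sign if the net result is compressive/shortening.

-0.626 mm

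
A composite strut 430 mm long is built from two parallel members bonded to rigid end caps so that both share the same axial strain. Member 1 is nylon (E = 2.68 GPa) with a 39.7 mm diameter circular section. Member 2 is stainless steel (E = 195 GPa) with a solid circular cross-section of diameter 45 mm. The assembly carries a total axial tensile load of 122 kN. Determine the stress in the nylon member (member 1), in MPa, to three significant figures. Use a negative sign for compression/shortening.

A_1 = 1238 mm².
A_2 = 1590 mm².
Equal strain + equilibrium ⇒ each member carries load in proportion to AE: A₁E₁ = 3317000 N, A₂E₂ = 310100000 N, ΣAE = 313500000 N.
σ₁ = P·E₁/ΣAE = 122000·2680/313500000 = 1.043 MPa.

1.04 MPa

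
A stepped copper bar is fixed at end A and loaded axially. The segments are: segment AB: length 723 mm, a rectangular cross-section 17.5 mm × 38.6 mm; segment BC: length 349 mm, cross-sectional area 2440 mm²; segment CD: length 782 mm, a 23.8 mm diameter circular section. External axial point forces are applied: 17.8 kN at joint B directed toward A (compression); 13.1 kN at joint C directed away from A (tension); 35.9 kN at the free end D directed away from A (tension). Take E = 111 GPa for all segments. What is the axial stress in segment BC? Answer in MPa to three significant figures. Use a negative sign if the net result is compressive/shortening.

20.1 MPa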